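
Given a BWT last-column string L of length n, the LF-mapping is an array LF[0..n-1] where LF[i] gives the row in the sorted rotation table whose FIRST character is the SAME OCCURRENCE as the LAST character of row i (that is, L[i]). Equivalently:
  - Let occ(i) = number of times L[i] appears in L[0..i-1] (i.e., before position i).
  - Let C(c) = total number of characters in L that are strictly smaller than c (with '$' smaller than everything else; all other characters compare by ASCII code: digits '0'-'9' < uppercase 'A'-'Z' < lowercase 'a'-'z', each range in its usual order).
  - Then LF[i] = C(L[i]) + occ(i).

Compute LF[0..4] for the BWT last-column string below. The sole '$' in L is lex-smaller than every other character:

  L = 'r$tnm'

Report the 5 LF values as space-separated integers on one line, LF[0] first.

Char counts: '$':1, 'm':1, 'n':1, 'r':1, 't':1
C (first-col start): C('$')=0, C('m')=1, C('n')=2, C('r')=3, C('t')=4
L[0]='r': occ=0, LF[0]=C('r')+0=3+0=3
L[1]='$': occ=0, LF[1]=C('$')+0=0+0=0
L[2]='t': occ=0, LF[2]=C('t')+0=4+0=4
L[3]='n': occ=0, LF[3]=C('n')+0=2+0=2
L[4]='m': occ=0, LF[4]=C('m')+0=1+0=1

Answer: 3 0 4 2 1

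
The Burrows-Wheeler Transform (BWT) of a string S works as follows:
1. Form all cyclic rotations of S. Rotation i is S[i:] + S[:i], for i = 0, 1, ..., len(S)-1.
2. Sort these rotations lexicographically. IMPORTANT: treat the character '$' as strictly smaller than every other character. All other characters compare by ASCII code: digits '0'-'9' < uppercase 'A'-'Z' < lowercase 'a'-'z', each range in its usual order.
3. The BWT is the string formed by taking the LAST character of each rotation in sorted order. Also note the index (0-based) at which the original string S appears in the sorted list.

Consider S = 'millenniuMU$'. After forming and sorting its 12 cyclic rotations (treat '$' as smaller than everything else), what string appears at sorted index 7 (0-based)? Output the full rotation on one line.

All 12 rotations (rotation i = S[i:]+S[:i]):
  rot[0] = millenniuMU$
  rot[1] = illenniuMU$m
  rot[2] = llenniuMU$mi
  rot[3] = lenniuMU$mil
  rot[4] = enniuMU$mill
  rot[5] = nniuMU$mille
  rot[6] = niuMU$millen
  rot[7] = iuMU$millenn
  rot[8] = uMU$millenni
  rot[9] = MU$millenniu
  rot[10] = U$millenniuM
  rot[11] = $millenniuMU
Sorted (with $ < everything):
  sorted[0] = $millenniuMU
  sorted[1] = MU$millenniu
  sorted[2] = U$millenniuM
  sorted[3] = enniuMU$mill
  sorted[4] = illenniuMU$m
  sorted[5] = iuMU$millenn
  sorted[6] = lenniuMU$mil
  sorted[7] = llenniuMU$mi
  sorted[8] = millenniuMU$
  sorted[9] = niuMU$millen
  sorted[10] = nniuMU$mille
  sorted[11] = uMU$millenni
sorted[7] = llenniuMU$mi

Answer: llenniuMU$mi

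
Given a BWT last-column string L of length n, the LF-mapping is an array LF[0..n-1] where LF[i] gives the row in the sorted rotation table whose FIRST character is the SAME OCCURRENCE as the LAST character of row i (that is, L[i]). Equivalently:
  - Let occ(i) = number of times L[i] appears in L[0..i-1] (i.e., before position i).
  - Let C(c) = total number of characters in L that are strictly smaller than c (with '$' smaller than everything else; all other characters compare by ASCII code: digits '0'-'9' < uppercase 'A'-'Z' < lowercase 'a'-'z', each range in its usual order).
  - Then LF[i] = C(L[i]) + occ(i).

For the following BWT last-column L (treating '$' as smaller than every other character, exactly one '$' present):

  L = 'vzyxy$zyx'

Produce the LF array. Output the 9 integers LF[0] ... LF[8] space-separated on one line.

Answer: 1 7 4 2 5 0 8 6 3

Derivation:
Char counts: '$':1, 'v':1, 'x':2, 'y':3, 'z':2
C (first-col start): C('$')=0, C('v')=1, C('x')=2, C('y')=4, C('z')=7
L[0]='v': occ=0, LF[0]=C('v')+0=1+0=1
L[1]='z': occ=0, LF[1]=C('z')+0=7+0=7
L[2]='y': occ=0, LF[2]=C('y')+0=4+0=4
L[3]='x': occ=0, LF[3]=C('x')+0=2+0=2
L[4]='y': occ=1, LF[4]=C('y')+1=4+1=5
L[5]='$': occ=0, LF[5]=C('$')+0=0+0=0
L[6]='z': occ=1, LF[6]=C('z')+1=7+1=8
L[7]='y': occ=2, LF[7]=C('y')+2=4+2=6
L[8]='x': occ=1, LF[8]=C('x')+1=2+1=3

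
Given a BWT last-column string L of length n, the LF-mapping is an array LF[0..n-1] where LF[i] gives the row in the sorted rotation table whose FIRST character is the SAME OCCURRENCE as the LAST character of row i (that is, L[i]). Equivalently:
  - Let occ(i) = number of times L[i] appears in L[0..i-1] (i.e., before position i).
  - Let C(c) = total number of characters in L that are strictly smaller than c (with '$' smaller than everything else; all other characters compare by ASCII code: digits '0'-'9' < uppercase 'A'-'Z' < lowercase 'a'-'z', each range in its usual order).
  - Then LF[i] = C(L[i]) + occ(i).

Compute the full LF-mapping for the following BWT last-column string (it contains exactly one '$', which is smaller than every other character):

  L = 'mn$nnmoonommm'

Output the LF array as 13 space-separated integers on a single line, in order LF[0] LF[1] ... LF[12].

Char counts: '$':1, 'm':5, 'n':4, 'o':3
C (first-col start): C('$')=0, C('m')=1, C('n')=6, C('o')=10
L[0]='m': occ=0, LF[0]=C('m')+0=1+0=1
L[1]='n': occ=0, LF[1]=C('n')+0=6+0=6
L[2]='$': occ=0, LF[2]=C('$')+0=0+0=0
L[3]='n': occ=1, LF[3]=C('n')+1=6+1=7
L[4]='n': occ=2, LF[4]=C('n')+2=6+2=8
L[5]='m': occ=1, LF[5]=C('m')+1=1+1=2
L[6]='o': occ=0, LF[6]=C('o')+0=10+0=10
L[7]='o': occ=1, LF[7]=C('o')+1=10+1=11
L[8]='n': occ=3, LF[8]=C('n')+3=6+3=9
L[9]='o': occ=2, LF[9]=C('o')+2=10+2=12
L[10]='m': occ=2, LF[10]=C('m')+2=1+2=3
L[11]='m': occ=3, LF[11]=C('m')+3=1+3=4
L[12]='m': occ=4, LF[12]=C('m')+4=1+4=5

Answer: 1 6 0 7 8 2 10 11 9 12 3 4 5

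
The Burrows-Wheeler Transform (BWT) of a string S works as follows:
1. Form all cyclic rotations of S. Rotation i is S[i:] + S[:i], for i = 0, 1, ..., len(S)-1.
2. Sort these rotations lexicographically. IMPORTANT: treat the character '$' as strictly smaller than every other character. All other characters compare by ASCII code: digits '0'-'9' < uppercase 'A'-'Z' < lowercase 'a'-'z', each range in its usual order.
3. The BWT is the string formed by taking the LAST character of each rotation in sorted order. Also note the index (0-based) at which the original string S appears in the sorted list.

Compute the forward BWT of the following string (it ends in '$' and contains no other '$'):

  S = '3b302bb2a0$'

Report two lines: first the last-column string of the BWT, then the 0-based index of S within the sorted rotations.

Answer: 0a3b0b$2b32
6

Derivation:
All 11 rotations (rotation i = S[i:]+S[:i]):
  rot[0] = 3b302bb2a0$
  rot[1] = b302bb2a0$3
  rot[2] = 302bb2a0$3b
  rot[3] = 02bb2a0$3b3
  rot[4] = 2bb2a0$3b30
  rot[5] = bb2a0$3b302
  rot[6] = b2a0$3b302b
  rot[7] = 2a0$3b302bb
  rot[8] = a0$3b302bb2
  rot[9] = 0$3b302bb2a
  rot[10] = $3b302bb2a0
Sorted (with $ < everything):
  sorted[0] = $3b302bb2a0  (last char: '0')
  sorted[1] = 0$3b302bb2a  (last char: 'a')
  sorted[2] = 02bb2a0$3b3  (last char: '3')
  sorted[3] = 2a0$3b302bb  (last char: 'b')
  sorted[4] = 2bb2a0$3b30  (last char: '0')
  sorted[5] = 302bb2a0$3b  (last char: 'b')
  sorted[6] = 3b302bb2a0$  (last char: '$')
  sorted[7] = a0$3b302bb2  (last char: '2')
  sorted[8] = b2a0$3b302b  (last char: 'b')
  sorted[9] = b302bb2a0$3  (last char: '3')
  sorted[10] = bb2a0$3b302  (last char: '2')
Last column: 0a3b0b$2b32
Original string S is at sorted index 6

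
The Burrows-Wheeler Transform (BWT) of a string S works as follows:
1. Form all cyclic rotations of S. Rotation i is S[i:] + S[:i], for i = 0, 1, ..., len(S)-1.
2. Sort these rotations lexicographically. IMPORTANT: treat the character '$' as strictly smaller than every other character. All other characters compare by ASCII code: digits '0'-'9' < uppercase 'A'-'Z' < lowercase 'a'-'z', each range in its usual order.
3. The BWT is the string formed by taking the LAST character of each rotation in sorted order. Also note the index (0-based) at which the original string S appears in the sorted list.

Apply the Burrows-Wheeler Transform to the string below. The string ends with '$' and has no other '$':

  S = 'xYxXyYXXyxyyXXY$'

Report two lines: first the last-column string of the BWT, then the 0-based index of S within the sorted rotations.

Answer: YyYXxXXyxY$yyXXx
10

Derivation:
All 16 rotations (rotation i = S[i:]+S[:i]):
  rot[0] = xYxXyYXXyxyyXXY$
  rot[1] = YxXyYXXyxyyXXY$x
  rot[2] = xXyYXXyxyyXXY$xY
  rot[3] = XyYXXyxyyXXY$xYx
  rot[4] = yYXXyxyyXXY$xYxX
  rot[5] = YXXyxyyXXY$xYxXy
  rot[6] = XXyxyyXXY$xYxXyY
  rot[7] = XyxyyXXY$xYxXyYX
  rot[8] = yxyyXXY$xYxXyYXX
  rot[9] = xyyXXY$xYxXyYXXy
  rot[10] = yyXXY$xYxXyYXXyx
  rot[11] = yXXY$xYxXyYXXyxy
  rot[12] = XXY$xYxXyYXXyxyy
  rot[13] = XY$xYxXyYXXyxyyX
  rot[14] = Y$xYxXyYXXyxyyXX
  rot[15] = $xYxXyYXXyxyyXXY
Sorted (with $ < everything):
  sorted[0] = $xYxXyYXXyxyyXXY  (last char: 'Y')
  sorted[1] = XXY$xYxXyYXXyxyy  (last char: 'y')
  sorted[2] = XXyxyyXXY$xYxXyY  (last char: 'Y')
  sorted[3] = XY$xYxXyYXXyxyyX  (last char: 'X')
  sorted[4] = XyYXXyxyyXXY$xYx  (last char: 'x')
  sorted[5] = XyxyyXXY$xYxXyYX  (last char: 'X')
  sorted[6] = Y$xYxXyYXXyxyyXX  (last char: 'X')
  sorted[7] = YXXyxyyXXY$xYxXy  (last char: 'y')
  sorted[8] = YxXyYXXyxyyXXY$x  (last char: 'x')
  sorted[9] = xXyYXXyxyyXXY$xY  (last char: 'Y')
  sorted[10] = xYxXyYXXyxyyXXY$  (last char: '$')
  sorted[11] = xyyXXY$xYxXyYXXy  (last char: 'y')
  sorted[12] = yXXY$xYxXyYXXyxy  (last char: 'y')
  sorted[13] = yYXXyxyyXXY$xYxX  (last char: 'X')
  sorted[14] = yxyyXXY$xYxXyYXX  (last char: 'X')
  sorted[15] = yyXXY$xYxXyYXXyx  (last char: 'x')
Last column: YyYXxXXyxY$yyXXx
Original string S is at sorted index 10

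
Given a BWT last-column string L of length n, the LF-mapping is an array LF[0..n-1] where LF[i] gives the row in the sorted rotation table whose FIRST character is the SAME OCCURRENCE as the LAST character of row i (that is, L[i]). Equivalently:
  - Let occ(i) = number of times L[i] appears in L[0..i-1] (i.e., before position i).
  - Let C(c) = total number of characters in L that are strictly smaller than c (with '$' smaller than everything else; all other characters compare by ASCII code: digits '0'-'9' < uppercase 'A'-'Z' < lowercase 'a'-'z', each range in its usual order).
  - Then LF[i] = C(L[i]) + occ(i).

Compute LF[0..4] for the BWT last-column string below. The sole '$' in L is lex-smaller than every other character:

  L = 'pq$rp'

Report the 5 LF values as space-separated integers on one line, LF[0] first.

Answer: 1 3 0 4 2

Derivation:
Char counts: '$':1, 'p':2, 'q':1, 'r':1
C (first-col start): C('$')=0, C('p')=1, C('q')=3, C('r')=4
L[0]='p': occ=0, LF[0]=C('p')+0=1+0=1
L[1]='q': occ=0, LF[1]=C('q')+0=3+0=3
L[2]='$': occ=0, LF[2]=C('$')+0=0+0=0
L[3]='r': occ=0, LF[3]=C('r')+0=4+0=4
L[4]='p': occ=1, LF[4]=C('p')+1=1+1=2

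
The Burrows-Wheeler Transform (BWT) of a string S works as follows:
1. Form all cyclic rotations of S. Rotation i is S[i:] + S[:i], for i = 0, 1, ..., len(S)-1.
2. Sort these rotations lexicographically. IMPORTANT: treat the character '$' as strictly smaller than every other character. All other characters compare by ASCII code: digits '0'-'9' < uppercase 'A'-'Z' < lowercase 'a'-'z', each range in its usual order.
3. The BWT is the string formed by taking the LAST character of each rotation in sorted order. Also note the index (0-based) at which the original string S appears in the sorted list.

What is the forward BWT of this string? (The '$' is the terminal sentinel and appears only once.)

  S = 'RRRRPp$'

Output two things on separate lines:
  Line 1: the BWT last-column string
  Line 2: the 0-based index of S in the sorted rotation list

Answer: pRRRR$P
5

Derivation:
All 7 rotations (rotation i = S[i:]+S[:i]):
  rot[0] = RRRRPp$
  rot[1] = RRRPp$R
  rot[2] = RRPp$RR
  rot[3] = RPp$RRR
  rot[4] = Pp$RRRR
  rot[5] = p$RRRRP
  rot[6] = $RRRRPp
Sorted (with $ < everything):
  sorted[0] = $RRRRPp  (last char: 'p')
  sorted[1] = Pp$RRRR  (last char: 'R')
  sorted[2] = RPp$RRR  (last char: 'R')
  sorted[3] = RRPp$RR  (last char: 'R')
  sorted[4] = RRRPp$R  (last char: 'R')
  sorted[5] = RRRRPp$  (last char: '$')
  sorted[6] = p$RRRRP  (last char: 'P')
Last column: pRRRR$P
Original string S is at sorted index 5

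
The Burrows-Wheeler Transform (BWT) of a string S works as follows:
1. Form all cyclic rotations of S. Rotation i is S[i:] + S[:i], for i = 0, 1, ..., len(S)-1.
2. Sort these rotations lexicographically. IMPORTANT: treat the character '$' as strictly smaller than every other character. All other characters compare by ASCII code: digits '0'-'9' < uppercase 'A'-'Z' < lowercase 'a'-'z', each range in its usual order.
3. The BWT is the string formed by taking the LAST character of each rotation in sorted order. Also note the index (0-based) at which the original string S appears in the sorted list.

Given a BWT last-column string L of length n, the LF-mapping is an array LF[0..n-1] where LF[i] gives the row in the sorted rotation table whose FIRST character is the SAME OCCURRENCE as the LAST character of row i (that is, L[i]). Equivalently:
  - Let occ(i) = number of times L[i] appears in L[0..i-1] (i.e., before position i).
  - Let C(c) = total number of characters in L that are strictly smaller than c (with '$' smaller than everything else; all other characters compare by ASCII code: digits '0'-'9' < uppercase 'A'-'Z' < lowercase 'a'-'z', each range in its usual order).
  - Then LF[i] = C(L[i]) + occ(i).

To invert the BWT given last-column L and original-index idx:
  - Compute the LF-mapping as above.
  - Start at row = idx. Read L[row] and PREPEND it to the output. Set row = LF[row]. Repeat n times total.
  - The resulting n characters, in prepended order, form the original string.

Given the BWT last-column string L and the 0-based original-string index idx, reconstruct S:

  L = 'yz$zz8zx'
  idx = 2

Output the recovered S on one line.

Answer: xzzz8zy$

Derivation:
LF mapping: 3 4 0 5 6 1 7 2
Walk LF starting at row 2, prepending L[row]:
  step 1: row=2, L[2]='$', prepend. Next row=LF[2]=0
  step 2: row=0, L[0]='y', prepend. Next row=LF[0]=3
  step 3: row=3, L[3]='z', prepend. Next row=LF[3]=5
  step 4: row=5, L[5]='8', prepend. Next row=LF[5]=1
  step 5: row=1, L[1]='z', prepend. Next row=LF[1]=4
  step 6: row=4, L[4]='z', prepend. Next row=LF[4]=6
  step 7: row=6, L[6]='z', prepend. Next row=LF[6]=7
  step 8: row=7, L[7]='x', prepend. Next row=LF[7]=2
Reversed output: xzzz8zy$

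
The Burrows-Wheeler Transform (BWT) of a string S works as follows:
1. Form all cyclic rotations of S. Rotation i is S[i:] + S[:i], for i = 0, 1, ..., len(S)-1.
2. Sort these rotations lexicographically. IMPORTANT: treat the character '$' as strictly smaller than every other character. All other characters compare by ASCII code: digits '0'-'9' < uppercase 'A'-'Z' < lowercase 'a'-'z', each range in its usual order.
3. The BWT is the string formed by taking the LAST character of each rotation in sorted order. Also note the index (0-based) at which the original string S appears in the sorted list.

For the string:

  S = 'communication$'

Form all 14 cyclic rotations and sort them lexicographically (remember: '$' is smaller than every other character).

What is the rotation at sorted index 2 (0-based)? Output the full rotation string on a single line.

All 14 rotations (rotation i = S[i:]+S[:i]):
  rot[0] = communication$
  rot[1] = ommunication$c
  rot[2] = mmunication$co
  rot[3] = munication$com
  rot[4] = unication$comm
  rot[5] = nication$commu
  rot[6] = ication$commun
  rot[7] = cation$communi
  rot[8] = ation$communic
  rot[9] = tion$communica
  rot[10] = ion$communicat
  rot[11] = on$communicati
  rot[12] = n$communicatio
  rot[13] = $communication
Sorted (with $ < everything):
  sorted[0] = $communication
  sorted[1] = ation$communic
  sorted[2] = cation$communi
  sorted[3] = communication$
  sorted[4] = ication$commun
  sorted[5] = ion$communicat
  sorted[6] = mmunication$co
  sorted[7] = munication$com
  sorted[8] = n$communicatio
  sorted[9] = nication$commu
  sorted[10] = ommunication$c
  sorted[11] = on$communicati
  sorted[12] = tion$communica
  sorted[13] = unication$comm
sorted[2] = cation$communi

Answer: cation$communi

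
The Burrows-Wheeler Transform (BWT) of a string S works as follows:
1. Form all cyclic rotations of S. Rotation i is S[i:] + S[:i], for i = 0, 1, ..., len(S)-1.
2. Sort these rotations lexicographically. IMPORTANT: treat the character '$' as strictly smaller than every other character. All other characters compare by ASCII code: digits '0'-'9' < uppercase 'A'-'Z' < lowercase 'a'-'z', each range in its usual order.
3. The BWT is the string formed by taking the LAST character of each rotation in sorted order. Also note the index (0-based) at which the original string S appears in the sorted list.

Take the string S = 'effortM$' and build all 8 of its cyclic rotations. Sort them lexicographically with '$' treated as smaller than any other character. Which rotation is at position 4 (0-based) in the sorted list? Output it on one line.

Answer: fortM$ef

Derivation:
All 8 rotations (rotation i = S[i:]+S[:i]):
  rot[0] = effortM$
  rot[1] = ffortM$e
  rot[2] = fortM$ef
  rot[3] = ortM$eff
  rot[4] = rtM$effo
  rot[5] = tM$effor
  rot[6] = M$effort
  rot[7] = $effortM
Sorted (with $ < everything):
  sorted[0] = $effortM
  sorted[1] = M$effort
  sorted[2] = effortM$
  sorted[3] = ffortM$e
  sorted[4] = fortM$ef
  sorted[5] = ortM$eff
  sorted[6] = rtM$effo
  sorted[7] = tM$effor
sorted[4] = fortM$ef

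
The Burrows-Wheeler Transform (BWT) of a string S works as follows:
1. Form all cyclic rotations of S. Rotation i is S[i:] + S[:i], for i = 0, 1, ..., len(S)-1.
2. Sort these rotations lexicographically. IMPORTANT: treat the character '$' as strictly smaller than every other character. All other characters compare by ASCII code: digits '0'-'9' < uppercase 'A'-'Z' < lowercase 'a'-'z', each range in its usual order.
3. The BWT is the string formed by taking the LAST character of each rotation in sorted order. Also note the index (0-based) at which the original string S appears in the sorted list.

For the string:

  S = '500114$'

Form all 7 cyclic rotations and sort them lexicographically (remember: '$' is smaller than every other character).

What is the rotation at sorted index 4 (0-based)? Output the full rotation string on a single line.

Answer: 14$5001

Derivation:
All 7 rotations (rotation i = S[i:]+S[:i]):
  rot[0] = 500114$
  rot[1] = 00114$5
  rot[2] = 0114$50
  rot[3] = 114$500
  rot[4] = 14$5001
  rot[5] = 4$50011
  rot[6] = $500114
Sorted (with $ < everything):
  sorted[0] = $500114
  sorted[1] = 00114$5
  sorted[2] = 0114$50
  sorted[3] = 114$500
  sorted[4] = 14$5001
  sorted[5] = 4$50011
  sorted[6] = 500114$
sorted[4] = 14$5001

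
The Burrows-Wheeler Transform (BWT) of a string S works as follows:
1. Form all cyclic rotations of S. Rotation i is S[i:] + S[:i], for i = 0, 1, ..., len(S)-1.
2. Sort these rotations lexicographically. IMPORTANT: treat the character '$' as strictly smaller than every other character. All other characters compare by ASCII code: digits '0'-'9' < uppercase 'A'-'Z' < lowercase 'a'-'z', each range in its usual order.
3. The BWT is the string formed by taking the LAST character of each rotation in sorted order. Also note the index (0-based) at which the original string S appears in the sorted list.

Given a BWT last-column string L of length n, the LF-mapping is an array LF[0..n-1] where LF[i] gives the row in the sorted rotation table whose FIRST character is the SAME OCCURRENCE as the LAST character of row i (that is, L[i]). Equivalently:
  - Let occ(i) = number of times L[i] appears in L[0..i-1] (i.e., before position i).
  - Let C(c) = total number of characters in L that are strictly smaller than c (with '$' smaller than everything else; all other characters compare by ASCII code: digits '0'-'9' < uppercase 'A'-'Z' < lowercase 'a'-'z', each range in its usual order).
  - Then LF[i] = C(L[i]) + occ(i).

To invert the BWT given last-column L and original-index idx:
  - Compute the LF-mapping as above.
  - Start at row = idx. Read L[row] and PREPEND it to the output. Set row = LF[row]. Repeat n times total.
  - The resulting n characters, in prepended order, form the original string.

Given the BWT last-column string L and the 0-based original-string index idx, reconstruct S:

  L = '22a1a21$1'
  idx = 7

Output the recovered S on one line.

Answer: a12211a2$

Derivation:
LF mapping: 4 5 7 1 8 6 2 0 3
Walk LF starting at row 7, prepending L[row]:
  step 1: row=7, L[7]='$', prepend. Next row=LF[7]=0
  step 2: row=0, L[0]='2', prepend. Next row=LF[0]=4
  step 3: row=4, L[4]='a', prepend. Next row=LF[4]=8
  step 4: row=8, L[8]='1', prepend. Next row=LF[8]=3
  step 5: row=3, L[3]='1', prepend. Next row=LF[3]=1
  step 6: row=1, L[1]='2', prepend. Next row=LF[1]=5
  step 7: row=5, L[5]='2', prepend. Next row=LF[5]=6
  step 8: row=6, L[6]='1', prepend. Next row=LF[6]=2
  step 9: row=2, L[2]='a', prepend. Next row=LF[2]=7
Reversed output: a12211a2$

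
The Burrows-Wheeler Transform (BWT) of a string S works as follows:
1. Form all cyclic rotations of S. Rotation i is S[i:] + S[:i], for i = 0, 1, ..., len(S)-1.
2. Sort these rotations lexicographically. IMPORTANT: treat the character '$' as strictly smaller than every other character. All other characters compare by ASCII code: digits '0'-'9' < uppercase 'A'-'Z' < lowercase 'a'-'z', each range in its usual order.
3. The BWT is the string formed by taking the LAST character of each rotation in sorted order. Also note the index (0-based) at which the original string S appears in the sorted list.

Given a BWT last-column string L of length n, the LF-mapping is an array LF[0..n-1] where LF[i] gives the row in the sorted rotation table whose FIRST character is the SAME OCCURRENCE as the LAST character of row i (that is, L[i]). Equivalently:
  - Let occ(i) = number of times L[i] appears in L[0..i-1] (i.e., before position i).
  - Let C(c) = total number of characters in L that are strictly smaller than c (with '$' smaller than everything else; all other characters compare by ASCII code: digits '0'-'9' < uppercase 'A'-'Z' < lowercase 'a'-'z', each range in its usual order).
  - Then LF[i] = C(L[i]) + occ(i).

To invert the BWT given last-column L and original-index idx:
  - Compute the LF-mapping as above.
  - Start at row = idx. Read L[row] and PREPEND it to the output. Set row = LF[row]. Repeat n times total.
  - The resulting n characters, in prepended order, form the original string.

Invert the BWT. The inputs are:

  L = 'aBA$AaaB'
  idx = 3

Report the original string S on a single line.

Answer: BAABaaa$

Derivation:
LF mapping: 5 3 1 0 2 6 7 4
Walk LF starting at row 3, prepending L[row]:
  step 1: row=3, L[3]='$', prepend. Next row=LF[3]=0
  step 2: row=0, L[0]='a', prepend. Next row=LF[0]=5
  step 3: row=5, L[5]='a', prepend. Next row=LF[5]=6
  step 4: row=6, L[6]='a', prepend. Next row=LF[6]=7
  step 5: row=7, L[7]='B', prepend. Next row=LF[7]=4
  step 6: row=4, L[4]='A', prepend. Next row=LF[4]=2
  step 7: row=2, L[2]='A', prepend. Next row=LF[2]=1
  step 8: row=1, L[1]='B', prepend. Next row=LF[1]=3
Reversed output: BAABaaa$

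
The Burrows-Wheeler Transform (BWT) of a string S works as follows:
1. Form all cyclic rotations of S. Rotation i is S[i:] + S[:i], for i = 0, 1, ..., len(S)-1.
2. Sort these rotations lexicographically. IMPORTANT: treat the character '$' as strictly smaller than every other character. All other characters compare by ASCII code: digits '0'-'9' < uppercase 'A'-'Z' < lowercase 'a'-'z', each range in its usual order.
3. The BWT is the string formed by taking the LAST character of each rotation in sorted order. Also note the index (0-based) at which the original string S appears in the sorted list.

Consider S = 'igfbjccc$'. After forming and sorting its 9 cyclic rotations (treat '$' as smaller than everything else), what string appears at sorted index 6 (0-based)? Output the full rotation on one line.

All 9 rotations (rotation i = S[i:]+S[:i]):
  rot[0] = igfbjccc$
  rot[1] = gfbjccc$i
  rot[2] = fbjccc$ig
  rot[3] = bjccc$igf
  rot[4] = jccc$igfb
  rot[5] = ccc$igfbj
  rot[6] = cc$igfbjc
  rot[7] = c$igfbjcc
  rot[8] = $igfbjccc
Sorted (with $ < everything):
  sorted[0] = $igfbjccc
  sorted[1] = bjccc$igf
  sorted[2] = c$igfbjcc
  sorted[3] = cc$igfbjc
  sorted[4] = ccc$igfbj
  sorted[5] = fbjccc$ig
  sorted[6] = gfbjccc$i
  sorted[7] = igfbjccc$
  sorted[8] = jccc$igfb
sorted[6] = gfbjccc$i

Answer: gfbjccc$i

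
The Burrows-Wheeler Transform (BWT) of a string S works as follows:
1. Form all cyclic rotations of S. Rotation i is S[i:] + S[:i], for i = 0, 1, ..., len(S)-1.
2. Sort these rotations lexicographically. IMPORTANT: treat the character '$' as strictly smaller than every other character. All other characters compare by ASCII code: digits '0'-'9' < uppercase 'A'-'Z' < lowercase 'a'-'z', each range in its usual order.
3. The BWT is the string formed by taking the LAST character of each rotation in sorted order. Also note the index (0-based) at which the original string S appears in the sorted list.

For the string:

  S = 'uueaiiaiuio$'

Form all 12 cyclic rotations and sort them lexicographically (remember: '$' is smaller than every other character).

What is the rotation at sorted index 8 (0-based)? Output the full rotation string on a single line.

Answer: o$uueaiiaiui

Derivation:
All 12 rotations (rotation i = S[i:]+S[:i]):
  rot[0] = uueaiiaiuio$
  rot[1] = ueaiiaiuio$u
  rot[2] = eaiiaiuio$uu
  rot[3] = aiiaiuio$uue
  rot[4] = iiaiuio$uuea
  rot[5] = iaiuio$uueai
  rot[6] = aiuio$uueaii
  rot[7] = iuio$uueaiia
  rot[8] = uio$uueaiiai
  rot[9] = io$uueaiiaiu
  rot[10] = o$uueaiiaiui
  rot[11] = $uueaiiaiuio
Sorted (with $ < everything):
  sorted[0] = $uueaiiaiuio
  sorted[1] = aiiaiuio$uue
  sorted[2] = aiuio$uueaii
  sorted[3] = eaiiaiuio$uu
  sorted[4] = iaiuio$uueai
  sorted[5] = iiaiuio$uuea
  sorted[6] = io$uueaiiaiu
  sorted[7] = iuio$uueaiia
  sorted[8] = o$uueaiiaiui
  sorted[9] = ueaiiaiuio$u
  sorted[10] = uio$uueaiiai
  sorted[11] = uueaiiaiuio$
sorted[8] = o$uueaiiaiui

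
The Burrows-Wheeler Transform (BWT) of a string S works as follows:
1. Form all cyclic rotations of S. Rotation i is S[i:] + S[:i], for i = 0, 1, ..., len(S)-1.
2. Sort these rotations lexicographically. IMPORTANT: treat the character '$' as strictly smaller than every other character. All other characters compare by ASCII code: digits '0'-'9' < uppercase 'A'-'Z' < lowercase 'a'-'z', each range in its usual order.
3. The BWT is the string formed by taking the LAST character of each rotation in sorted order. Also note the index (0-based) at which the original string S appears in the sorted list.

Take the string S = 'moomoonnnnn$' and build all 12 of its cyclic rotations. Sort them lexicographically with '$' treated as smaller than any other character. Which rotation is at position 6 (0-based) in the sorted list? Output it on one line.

All 12 rotations (rotation i = S[i:]+S[:i]):
  rot[0] = moomoonnnnn$
  rot[1] = oomoonnnnn$m
  rot[2] = omoonnnnn$mo
  rot[3] = moonnnnn$moo
  rot[4] = oonnnnn$moom
  rot[5] = onnnnn$moomo
  rot[6] = nnnnn$moomoo
  rot[7] = nnnn$moomoon
  rot[8] = nnn$moomoonn
  rot[9] = nn$moomoonnn
  rot[10] = n$moomoonnnn
  rot[11] = $moomoonnnnn
Sorted (with $ < everything):
  sorted[0] = $moomoonnnnn
  sorted[1] = moomoonnnnn$
  sorted[2] = moonnnnn$moo
  sorted[3] = n$moomoonnnn
  sorted[4] = nn$moomoonnn
  sorted[5] = nnn$moomoonn
  sorted[6] = nnnn$moomoon
  sorted[7] = nnnnn$moomoo
  sorted[8] = omoonnnnn$mo
  sorted[9] = onnnnn$moomo
  sorted[10] = oomoonnnnn$m
  sorted[11] = oonnnnn$moom
sorted[6] = nnnn$moomoon

Answer: nnnn$moomoon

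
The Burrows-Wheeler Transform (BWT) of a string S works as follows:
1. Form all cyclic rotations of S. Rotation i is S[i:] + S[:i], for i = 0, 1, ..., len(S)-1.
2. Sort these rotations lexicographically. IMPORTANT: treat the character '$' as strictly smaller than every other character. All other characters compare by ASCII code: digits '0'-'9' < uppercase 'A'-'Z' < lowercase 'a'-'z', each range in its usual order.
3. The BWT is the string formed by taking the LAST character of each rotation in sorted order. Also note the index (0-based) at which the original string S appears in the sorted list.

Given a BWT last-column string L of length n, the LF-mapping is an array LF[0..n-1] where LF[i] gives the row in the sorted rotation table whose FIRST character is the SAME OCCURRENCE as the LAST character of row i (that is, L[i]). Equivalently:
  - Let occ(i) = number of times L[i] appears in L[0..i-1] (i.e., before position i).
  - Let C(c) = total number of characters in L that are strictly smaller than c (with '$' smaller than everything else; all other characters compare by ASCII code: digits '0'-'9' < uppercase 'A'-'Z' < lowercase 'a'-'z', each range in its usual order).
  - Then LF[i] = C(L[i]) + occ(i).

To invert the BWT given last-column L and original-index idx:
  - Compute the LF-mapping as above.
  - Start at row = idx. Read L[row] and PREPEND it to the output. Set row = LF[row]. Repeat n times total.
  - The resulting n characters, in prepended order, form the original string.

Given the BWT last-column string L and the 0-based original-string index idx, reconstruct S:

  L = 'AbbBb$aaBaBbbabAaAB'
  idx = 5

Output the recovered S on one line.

Answer: BaBaaBbbAbBAbababA$

Derivation:
LF mapping: 1 13 14 4 15 0 8 9 5 10 6 16 17 11 18 2 12 3 7
Walk LF starting at row 5, prepending L[row]:
  step 1: row=5, L[5]='$', prepend. Next row=LF[5]=0
  step 2: row=0, L[0]='A', prepend. Next row=LF[0]=1
  step 3: row=1, L[1]='b', prepend. Next row=LF[1]=13
  step 4: row=13, L[13]='a', prepend. Next row=LF[13]=11
  step 5: row=11, L[11]='b', prepend. Next row=LF[11]=16
  step 6: row=16, L[16]='a', prepend. Next row=LF[16]=12
  step 7: row=12, L[12]='b', prepend. Next row=LF[12]=17
  step 8: row=17, L[17]='A', prepend. Next row=LF[17]=3
  step 9: row=3, L[3]='B', prepend. Next row=LF[3]=4
  step 10: row=4, L[4]='b', prepend. Next row=LF[4]=15
  step 11: row=15, L[15]='A', prepend. Next row=LF[15]=2
  step 12: row=2, L[2]='b', prepend. Next row=LF[2]=14
  step 13: row=14, L[14]='b', prepend. Next row=LF[14]=18
  step 14: row=18, L[18]='B', prepend. Next row=LF[18]=7
  step 15: row=7, L[7]='a', prepend. Next row=LF[7]=9
  step 16: row=9, L[9]='a', prepend. Next row=LF[9]=10
  step 17: row=10, L[10]='B', prepend. Next row=LF[10]=6
  step 18: row=6, L[6]='a', prepend. Next row=LF[6]=8
  step 19: row=8, L[8]='B', prepend. Next row=LF[8]=5
Reversed output: BaBaaBbbAbBAbababA$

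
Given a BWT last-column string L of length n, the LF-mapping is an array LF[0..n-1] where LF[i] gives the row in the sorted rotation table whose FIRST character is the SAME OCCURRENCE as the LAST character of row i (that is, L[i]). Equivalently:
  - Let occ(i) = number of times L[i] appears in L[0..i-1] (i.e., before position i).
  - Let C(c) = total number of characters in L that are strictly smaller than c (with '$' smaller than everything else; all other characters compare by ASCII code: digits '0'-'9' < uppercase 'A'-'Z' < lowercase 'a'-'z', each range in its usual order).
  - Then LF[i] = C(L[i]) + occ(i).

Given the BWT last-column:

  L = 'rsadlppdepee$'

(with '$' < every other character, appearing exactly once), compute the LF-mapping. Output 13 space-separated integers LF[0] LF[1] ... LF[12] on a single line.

Answer: 11 12 1 2 7 8 9 3 4 10 5 6 0

Derivation:
Char counts: '$':1, 'a':1, 'd':2, 'e':3, 'l':1, 'p':3, 'r':1, 's':1
C (first-col start): C('$')=0, C('a')=1, C('d')=2, C('e')=4, C('l')=7, C('p')=8, C('r')=11, C('s')=12
L[0]='r': occ=0, LF[0]=C('r')+0=11+0=11
L[1]='s': occ=0, LF[1]=C('s')+0=12+0=12
L[2]='a': occ=0, LF[2]=C('a')+0=1+0=1
L[3]='d': occ=0, LF[3]=C('d')+0=2+0=2
L[4]='l': occ=0, LF[4]=C('l')+0=7+0=7
L[5]='p': occ=0, LF[5]=C('p')+0=8+0=8
L[6]='p': occ=1, LF[6]=C('p')+1=8+1=9
L[7]='d': occ=1, LF[7]=C('d')+1=2+1=3
L[8]='e': occ=0, LF[8]=C('e')+0=4+0=4
L[9]='p': occ=2, LF[9]=C('p')+2=8+2=10
L[10]='e': occ=1, LF[10]=C('e')+1=4+1=5
L[11]='e': occ=2, LF[11]=C('e')+2=4+2=6
L[12]='$': occ=0, LF[12]=C('$')+0=0+0=0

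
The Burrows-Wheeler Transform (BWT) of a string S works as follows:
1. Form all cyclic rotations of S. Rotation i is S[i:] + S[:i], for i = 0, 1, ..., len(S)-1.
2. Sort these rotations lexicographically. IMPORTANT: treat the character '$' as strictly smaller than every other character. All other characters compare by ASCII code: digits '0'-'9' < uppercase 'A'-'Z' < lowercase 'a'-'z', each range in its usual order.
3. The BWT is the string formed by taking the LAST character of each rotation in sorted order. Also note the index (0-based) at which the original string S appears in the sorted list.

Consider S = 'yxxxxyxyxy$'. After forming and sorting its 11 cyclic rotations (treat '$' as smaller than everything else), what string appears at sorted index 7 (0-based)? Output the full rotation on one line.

All 11 rotations (rotation i = S[i:]+S[:i]):
  rot[0] = yxxxxyxyxy$
  rot[1] = xxxxyxyxy$y
  rot[2] = xxxyxyxy$yx
  rot[3] = xxyxyxy$yxx
  rot[4] = xyxyxy$yxxx
  rot[5] = yxyxy$yxxxx
  rot[6] = xyxy$yxxxxy
  rot[7] = yxy$yxxxxyx
  rot[8] = xy$yxxxxyxy
  rot[9] = y$yxxxxyxyx
  rot[10] = $yxxxxyxyxy
Sorted (with $ < everything):
  sorted[0] = $yxxxxyxyxy
  sorted[1] = xxxxyxyxy$y
  sorted[2] = xxxyxyxy$yx
  sorted[3] = xxyxyxy$yxx
  sorted[4] = xy$yxxxxyxy
  sorted[5] = xyxy$yxxxxy
  sorted[6] = xyxyxy$yxxx
  sorted[7] = y$yxxxxyxyx
  sorted[8] = yxxxxyxyxy$
  sorted[9] = yxy$yxxxxyx
  sorted[10] = yxyxy$yxxxx
sorted[7] = y$yxxxxyxyx

Answer: y$yxxxxyxyx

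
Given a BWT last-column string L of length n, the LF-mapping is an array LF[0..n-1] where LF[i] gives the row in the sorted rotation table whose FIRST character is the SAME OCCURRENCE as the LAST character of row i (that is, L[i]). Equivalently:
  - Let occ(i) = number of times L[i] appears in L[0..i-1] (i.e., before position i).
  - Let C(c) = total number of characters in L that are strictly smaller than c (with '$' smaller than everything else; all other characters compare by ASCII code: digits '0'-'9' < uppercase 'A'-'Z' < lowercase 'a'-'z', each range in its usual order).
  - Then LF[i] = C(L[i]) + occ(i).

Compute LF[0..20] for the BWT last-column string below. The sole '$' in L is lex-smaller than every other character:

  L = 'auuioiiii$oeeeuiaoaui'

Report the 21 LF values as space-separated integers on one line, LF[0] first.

Answer: 1 17 18 7 14 8 9 10 11 0 15 4 5 6 19 12 2 16 3 20 13

Derivation:
Char counts: '$':1, 'a':3, 'e':3, 'i':7, 'o':3, 'u':4
C (first-col start): C('$')=0, C('a')=1, C('e')=4, C('i')=7, C('o')=14, C('u')=17
L[0]='a': occ=0, LF[0]=C('a')+0=1+0=1
L[1]='u': occ=0, LF[1]=C('u')+0=17+0=17
L[2]='u': occ=1, LF[2]=C('u')+1=17+1=18
L[3]='i': occ=0, LF[3]=C('i')+0=7+0=7
L[4]='o': occ=0, LF[4]=C('o')+0=14+0=14
L[5]='i': occ=1, LF[5]=C('i')+1=7+1=8
L[6]='i': occ=2, LF[6]=C('i')+2=7+2=9
L[7]='i': occ=3, LF[7]=C('i')+3=7+3=10
L[8]='i': occ=4, LF[8]=C('i')+4=7+4=11
L[9]='$': occ=0, LF[9]=C('$')+0=0+0=0
L[10]='o': occ=1, LF[10]=C('o')+1=14+1=15
L[11]='e': occ=0, LF[11]=C('e')+0=4+0=4
L[12]='e': occ=1, LF[12]=C('e')+1=4+1=5
L[13]='e': occ=2, LF[13]=C('e')+2=4+2=6
L[14]='u': occ=2, LF[14]=C('u')+2=17+2=19
L[15]='i': occ=5, LF[15]=C('i')+5=7+5=12
L[16]='a': occ=1, LF[16]=C('a')+1=1+1=2
L[17]='o': occ=2, LF[17]=C('o')+2=14+2=16
L[18]='a': occ=2, LF[18]=C('a')+2=1+2=3
L[19]='u': occ=3, LF[19]=C('u')+3=17+3=20
L[20]='i': occ=6, LF[20]=C('i')+6=7+6=13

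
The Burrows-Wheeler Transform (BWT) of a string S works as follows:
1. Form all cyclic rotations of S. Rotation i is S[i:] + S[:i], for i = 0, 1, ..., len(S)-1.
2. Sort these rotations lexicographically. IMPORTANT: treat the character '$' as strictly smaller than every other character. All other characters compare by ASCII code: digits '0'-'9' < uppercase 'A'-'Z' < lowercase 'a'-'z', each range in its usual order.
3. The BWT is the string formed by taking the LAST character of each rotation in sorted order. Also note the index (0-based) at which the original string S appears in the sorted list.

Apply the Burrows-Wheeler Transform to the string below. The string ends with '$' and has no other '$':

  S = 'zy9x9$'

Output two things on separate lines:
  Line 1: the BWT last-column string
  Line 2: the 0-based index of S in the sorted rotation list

Answer: 9xy9z$
5

Derivation:
All 6 rotations (rotation i = S[i:]+S[:i]):
  rot[0] = zy9x9$
  rot[1] = y9x9$z
  rot[2] = 9x9$zy
  rot[3] = x9$zy9
  rot[4] = 9$zy9x
  rot[5] = $zy9x9
Sorted (with $ < everything):
  sorted[0] = $zy9x9  (last char: '9')
  sorted[1] = 9$zy9x  (last char: 'x')
  sorted[2] = 9x9$zy  (last char: 'y')
  sorted[3] = x9$zy9  (last char: '9')
  sorted[4] = y9x9$z  (last char: 'z')
  sorted[5] = zy9x9$  (last char: '$')
Last column: 9xy9z$
Original string S is at sorted index 5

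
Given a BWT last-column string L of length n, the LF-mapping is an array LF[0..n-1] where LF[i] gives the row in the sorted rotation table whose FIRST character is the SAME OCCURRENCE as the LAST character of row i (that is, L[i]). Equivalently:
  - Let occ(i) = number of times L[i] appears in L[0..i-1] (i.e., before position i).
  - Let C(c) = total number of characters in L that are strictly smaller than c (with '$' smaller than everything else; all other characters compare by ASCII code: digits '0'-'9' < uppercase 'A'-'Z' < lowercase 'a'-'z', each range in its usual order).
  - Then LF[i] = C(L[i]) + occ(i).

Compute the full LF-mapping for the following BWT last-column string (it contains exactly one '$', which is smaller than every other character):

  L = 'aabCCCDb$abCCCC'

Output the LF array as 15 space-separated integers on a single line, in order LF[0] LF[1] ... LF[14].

Answer: 9 10 12 1 2 3 8 13 0 11 14 4 5 6 7

Derivation:
Char counts: '$':1, 'C':7, 'D':1, 'a':3, 'b':3
C (first-col start): C('$')=0, C('C')=1, C('D')=8, C('a')=9, C('b')=12
L[0]='a': occ=0, LF[0]=C('a')+0=9+0=9
L[1]='a': occ=1, LF[1]=C('a')+1=9+1=10
L[2]='b': occ=0, LF[2]=C('b')+0=12+0=12
L[3]='C': occ=0, LF[3]=C('C')+0=1+0=1
L[4]='C': occ=1, LF[4]=C('C')+1=1+1=2
L[5]='C': occ=2, LF[5]=C('C')+2=1+2=3
L[6]='D': occ=0, LF[6]=C('D')+0=8+0=8
L[7]='b': occ=1, LF[7]=C('b')+1=12+1=13
L[8]='$': occ=0, LF[8]=C('$')+0=0+0=0
L[9]='a': occ=2, LF[9]=C('a')+2=9+2=11
L[10]='b': occ=2, LF[10]=C('b')+2=12+2=14
L[11]='C': occ=3, LF[11]=C('C')+3=1+3=4
L[12]='C': occ=4, LF[12]=C('C')+4=1+4=5
L[13]='C': occ=5, LF[13]=C('C')+5=1+5=6
L[14]='C': occ=6, LF[14]=C('C')+6=1+6=7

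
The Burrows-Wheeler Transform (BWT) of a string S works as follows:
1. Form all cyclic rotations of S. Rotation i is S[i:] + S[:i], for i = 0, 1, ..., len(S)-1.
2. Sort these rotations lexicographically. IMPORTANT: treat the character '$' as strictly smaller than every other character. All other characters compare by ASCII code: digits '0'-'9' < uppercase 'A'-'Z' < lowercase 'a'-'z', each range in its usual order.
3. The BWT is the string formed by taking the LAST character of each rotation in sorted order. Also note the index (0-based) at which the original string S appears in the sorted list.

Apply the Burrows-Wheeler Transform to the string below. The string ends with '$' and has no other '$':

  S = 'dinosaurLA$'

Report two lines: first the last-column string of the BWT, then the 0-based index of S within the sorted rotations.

Answer: ALrs$dinuoa
4

Derivation:
All 11 rotations (rotation i = S[i:]+S[:i]):
  rot[0] = dinosaurLA$
  rot[1] = inosaurLA$d
  rot[2] = nosaurLA$di
  rot[3] = osaurLA$din
  rot[4] = saurLA$dino
  rot[5] = aurLA$dinos
  rot[6] = urLA$dinosa
  rot[7] = rLA$dinosau
  rot[8] = LA$dinosaur
  rot[9] = A$dinosaurL
  rot[10] = $dinosaurLA
Sorted (with $ < everything):
  sorted[0] = $dinosaurLA  (last char: 'A')
  sorted[1] = A$dinosaurL  (last char: 'L')
  sorted[2] = LA$dinosaur  (last char: 'r')
  sorted[3] = aurLA$dinos  (last char: 's')
  sorted[4] = dinosaurLA$  (last char: '$')
  sorted[5] = inosaurLA$d  (last char: 'd')
  sorted[6] = nosaurLA$di  (last char: 'i')
  sorted[7] = osaurLA$din  (last char: 'n')
  sorted[8] = rLA$dinosau  (last char: 'u')
  sorted[9] = saurLA$dino  (last char: 'o')
  sorted[10] = urLA$dinosa  (last char: 'a')
Last column: ALrs$dinuoa
Original string S is at sorted index 4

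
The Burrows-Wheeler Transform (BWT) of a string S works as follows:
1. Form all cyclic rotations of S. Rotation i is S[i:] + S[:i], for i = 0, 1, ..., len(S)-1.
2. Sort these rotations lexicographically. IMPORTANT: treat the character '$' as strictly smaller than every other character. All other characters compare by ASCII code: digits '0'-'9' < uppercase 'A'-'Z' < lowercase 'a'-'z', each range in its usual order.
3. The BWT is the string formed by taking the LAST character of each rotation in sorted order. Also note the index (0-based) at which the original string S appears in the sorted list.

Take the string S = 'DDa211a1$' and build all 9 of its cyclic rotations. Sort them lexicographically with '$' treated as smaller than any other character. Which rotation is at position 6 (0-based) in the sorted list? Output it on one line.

All 9 rotations (rotation i = S[i:]+S[:i]):
  rot[0] = DDa211a1$
  rot[1] = Da211a1$D
  rot[2] = a211a1$DD
  rot[3] = 211a1$DDa
  rot[4] = 11a1$DDa2
  rot[5] = 1a1$DDa21
  rot[6] = a1$DDa211
  rot[7] = 1$DDa211a
  rot[8] = $DDa211a1
Sorted (with $ < everything):
  sorted[0] = $DDa211a1
  sorted[1] = 1$DDa211a
  sorted[2] = 11a1$DDa2
  sorted[3] = 1a1$DDa21
  sorted[4] = 211a1$DDa
  sorted[5] = DDa211a1$
  sorted[6] = Da211a1$D
  sorted[7] = a1$DDa211
  sorted[8] = a211a1$DD
sorted[6] = Da211a1$D

Answer: Da211a1$D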